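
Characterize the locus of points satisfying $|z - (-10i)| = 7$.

|z - z0| = r describes a circle centered at z0 with radius r
Here z0 = -10i and r = 7
Locus: Circle centered at (0, -10) with radius 7


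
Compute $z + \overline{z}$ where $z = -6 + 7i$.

z + conjugate(z) = (a + bi) + (a - bi) = 2a
= 2 * (-6) = -12


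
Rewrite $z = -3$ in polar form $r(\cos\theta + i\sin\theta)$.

r = |z| = sqrt(a^2 + b^2) = sqrt((-3)^2 + (0)^2) = sqrt(9 + 0) = sqrt(9) = 3
b = 0 and a < 0, so z lies on the negative real axis: θ = 180°
z = 3(cos 180° + i sin 180°)


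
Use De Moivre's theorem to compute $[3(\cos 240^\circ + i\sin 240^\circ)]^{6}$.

By De Moivre: z^n = r^n(cos(nθ) + i sin(nθ))
= 3^6(cos(6*240°) + i sin(6*240°))
= 729(cos 0° + i sin 0°)
= 729


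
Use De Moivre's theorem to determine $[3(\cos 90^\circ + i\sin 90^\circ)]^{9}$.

By De Moivre: z^n = r^n(cos(nθ) + i sin(nθ))
= 3^9(cos(9*90°) + i sin(9*90°))
= 19683(cos 90° + i sin 90°)
= 19683i


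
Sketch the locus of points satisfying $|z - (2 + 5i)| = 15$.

|z - z0| = r describes a circle centered at z0 with radius r
Here z0 = 2 + 5i and r = 15
Locus: Circle centered at (2, 5) with radius 15


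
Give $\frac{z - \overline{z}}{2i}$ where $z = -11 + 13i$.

z - conjugate(z) = 2bi
(z - conjugate(z))/(2i) = 2bi/(2i) = b = 13


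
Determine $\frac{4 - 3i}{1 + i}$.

Multiply numerator and denominator by conjugate (1 - i):
= (4 - 3i)(1 - i) / (1^2 + 1^2)
= (1 - 7i) / 2
= 1/2 - (7/2)i


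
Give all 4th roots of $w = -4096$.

|w| = 4096, arg(w) = 180°
Root modulus = 4096^(1/4) = 8
Root arguments: θ_k = (180° + 360°k)/4 for k = 0, 1, ..., 3
Roots: 4*sqrt(2) + 4*sqrt(2)i, -4*sqrt(2) + 4*sqrt(2)i, -4*sqrt(2) - 4*sqrt(2)i, 4*sqrt(2) - 4*sqrt(2)i


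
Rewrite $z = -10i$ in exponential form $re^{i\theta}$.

r = |z| = sqrt((0)^2 + (-10)^2) = sqrt(0 + 100) = sqrt(100) = 10
a = 0 and b < 0, so z lies on the negative imaginary axis: θ = -90° = -π/2
z = 10e^(-i*π/2)


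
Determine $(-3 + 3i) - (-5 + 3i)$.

(-3 - (-5)) + (3 - 3)i = 2


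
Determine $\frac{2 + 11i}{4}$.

Divisor is real, so divide each part by 4:
= 1/2 + (11/4)i


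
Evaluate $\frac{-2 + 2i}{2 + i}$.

Multiply numerator and denominator by conjugate (2 - i):
= (-2 + 2i)(2 - i) / (2^2 + 1^2)
= (-2 + 6i) / 5
= -2/5 + (6/5)i


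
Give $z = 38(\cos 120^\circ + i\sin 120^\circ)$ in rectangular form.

a = r cos θ = 38 * -1/2 = -19
b = r sin θ = 38 * sqrt(3)/2 = 19*sqrt(3)
z = -19 + 19*sqrt(3)i


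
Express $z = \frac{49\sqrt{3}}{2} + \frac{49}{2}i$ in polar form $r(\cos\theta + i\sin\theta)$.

r = |z| = sqrt(a^2 + b^2) = sqrt((49*sqrt(3)/2)^2 + (49/2)^2) = sqrt(7203/4 + 2401/4) = sqrt(2401) = 49
θ = arctan(b/a) = arctan(24.5/42.4352) (quadrant-adjusted) = 30°
z = 49(cos 30° + i sin 30°)


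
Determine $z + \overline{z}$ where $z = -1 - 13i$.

z + conjugate(z) = (a + bi) + (a - bi) = 2a
= 2 * (-1) = -2


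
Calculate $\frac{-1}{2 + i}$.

Multiply numerator and denominator by conjugate (2 - i):
= (-1)(2 - i) / (2^2 + 1^2)
= (-2 + i) / 5
= -2/5 + (1/5)i


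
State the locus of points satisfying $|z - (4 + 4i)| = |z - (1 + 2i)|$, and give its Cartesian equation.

|z - z1| = |z - z2| means z is equidistant from z1 and z2,
i.e. the perpendicular bisector of the segment from (4, 4) to (1, 2) (midpoint (5/2, 3)).
With z = x + yi, square both sides:
(x - 4)^2 + (y - 4)^2 = (x - 1)^2 + (y - 2)^2
The x^2 and y^2 terms cancel: -6x + (-4)y = 5 - 32 = -27
Simplify: 6x + 4y = 27
Locus: Perpendicular bisector of the segment from (4, 4) to (1, 2): the line 6x + 4y = 27


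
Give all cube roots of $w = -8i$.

|w| = 8, arg(w) = 270°
Root modulus = 8^(1/3) = 2
Root arguments: θ_k = (270° + 360°k)/3 for k = 0, 1, ..., 2
Roots: 2i, -sqrt(3) - i, sqrt(3) - i


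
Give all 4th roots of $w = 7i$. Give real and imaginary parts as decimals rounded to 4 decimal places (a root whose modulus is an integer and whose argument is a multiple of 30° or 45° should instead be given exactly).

|w| = 7, arg(w) = 90°
Root modulus = 7^(1/4) ≈ 1.626577
Root arguments: θ_k = (90° + 360°k)/4 for k = 0, 1, ..., 3
Compute each root as (root modulus)(cos θ_k + i sin θ_k) using full-precision intermediates, then round to 4 decimal places.
Roots: 1.5028 + 0.6225i, -0.6225 + 1.5028i, -1.5028 - 0.6225i, 0.6225 - 1.5028i


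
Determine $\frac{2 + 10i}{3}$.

Divisor is real, so divide each part by 3:
= 2/3 + (10/3)i


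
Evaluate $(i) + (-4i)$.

(0 + 0) + (1 + (-4))i = -3i


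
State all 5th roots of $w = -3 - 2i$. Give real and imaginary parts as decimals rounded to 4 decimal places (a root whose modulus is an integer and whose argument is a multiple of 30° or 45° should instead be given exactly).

|w| = sqrt(13) ≈ 3.605551, arg(w) ≈ 213.690068°
Root modulus = sqrt(13)^(1/5) ≈ 1.292392
Root arguments: θ_k = (arg(w) + 360°k)/5 for k = 0, 1, ..., 4
Compute each root as (root modulus)(cos θ_k + i sin θ_k) using full-precision intermediates, then round to 4 decimal places.
Roots: 0.9492 + 0.8771i, -0.5408 + 1.1738i, -1.2835 - 0.1516i, -0.2524 - 1.2675i, 1.1275 - 0.6317i


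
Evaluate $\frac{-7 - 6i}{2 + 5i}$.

Multiply numerator and denominator by conjugate (2 - 5i):
= (-7 - 6i)(2 - 5i) / (2^2 + 5^2)
= (-44 + 23i) / 29
= -44/29 + (23/29)i


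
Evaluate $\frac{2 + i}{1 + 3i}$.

Multiply numerator and denominator by conjugate (1 - 3i):
= (2 + i)(1 - 3i) / (1^2 + 3^2)
= (5 - 5i) / 10
Divide through by 5: (1 - i) / 2
= 1/2 - (1/2)i


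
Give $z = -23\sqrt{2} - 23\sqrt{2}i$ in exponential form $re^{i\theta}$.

r = |z| = sqrt((-23*sqrt(2))^2 + (-23*sqrt(2))^2) = sqrt(1058 + 1058) = sqrt(2116) = 46
θ = arctan(b/a) = arctan(-32.5269/-32.5269) (quadrant-adjusted) = 225° = 5π/4
z = 46e^(i*5π/4)


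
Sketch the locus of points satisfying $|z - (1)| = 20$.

|z - z0| = r describes a circle centered at z0 with radius r
Here z0 = 1 and r = 20
Locus: Circle centered at (1, 0) with radius 20


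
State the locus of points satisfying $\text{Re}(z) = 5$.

Re(z) = x where z = x + yi; the equation x = 5 is satisfied by all points with that x-coordinate
Locus: Vertical line x = 5


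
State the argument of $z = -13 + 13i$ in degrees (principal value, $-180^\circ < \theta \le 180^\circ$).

θ = arctan(b/a) = arctan(13/-13) (quadrant-adjusted) = 135°


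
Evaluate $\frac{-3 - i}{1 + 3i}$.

Multiply numerator and denominator by conjugate (1 - 3i):
= (-3 - i)(1 - 3i) / (1^2 + 3^2)
= (-6 + 8i) / 10
Divide through by 2: (-3 + 4i) / 5
= -3/5 + (4/5)i


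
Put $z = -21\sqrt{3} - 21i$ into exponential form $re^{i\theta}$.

r = |z| = sqrt((-21*sqrt(3))^2 + (-21)^2) = sqrt(1323 + 441) = sqrt(1764) = 42
θ = arctan(b/a) = arctan(-21/-36.3731) (quadrant-adjusted) = 210° = 7π/6
z = 42e^(i*7π/6)


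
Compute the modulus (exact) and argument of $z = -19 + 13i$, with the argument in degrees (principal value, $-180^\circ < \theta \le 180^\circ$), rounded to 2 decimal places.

|z| = sqrt((-19)^2 + 13^2) = sqrt(530)
arg(z) = arctan(b/a) = arctan(13/-19) (quadrant-adjusted) = 145.62°


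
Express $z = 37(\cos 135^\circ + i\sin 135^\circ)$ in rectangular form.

a = r cos θ = 37 * -sqrt(2)/2 = -37*sqrt(2)/2
b = r sin θ = 37 * sqrt(2)/2 = 37*sqrt(2)/2
z = -37*sqrt(2)/2 + (37*sqrt(2)/2)i


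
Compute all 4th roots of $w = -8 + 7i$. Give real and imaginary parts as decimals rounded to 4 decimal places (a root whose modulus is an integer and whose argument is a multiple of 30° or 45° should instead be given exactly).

|w| = sqrt(113) ≈ 10.630146, arg(w) ≈ 138.814075°
Root modulus = sqrt(113)^(1/4) ≈ 1.805655
Root arguments: θ_k = (arg(w) + 360°k)/4 for k = 0, 1, ..., 3
Compute each root as (root modulus)(cos θ_k + i sin θ_k) using full-precision intermediates, then round to 4 decimal places.
Roots: 1.4844 + 1.0280i, -1.0280 + 1.4844i, -1.4844 - 1.0280i, 1.0280 - 1.4844i


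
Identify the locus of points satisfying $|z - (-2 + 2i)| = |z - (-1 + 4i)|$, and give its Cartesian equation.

|z - z1| = |z - z2| means z is equidistant from z1 and z2,
i.e. the perpendicular bisector of the segment from (-2, 2) to (-1, 4) (midpoint (-3/2, 3)).
With z = x + yi, square both sides:
(x - (-2))^2 + (y - 2)^2 = (x - (-1))^2 + (y - 4)^2
The x^2 and y^2 terms cancel: 2x + 4y = 17 - 8 = 9
Simplify: 2x + 4y = 9
Locus: Perpendicular bisector of the segment from (-2, 2) to (-1, 4): the line 2x + 4y = 9


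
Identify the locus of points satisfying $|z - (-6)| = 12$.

|z - z0| = r describes a circle centered at z0 with radius r
Here z0 = -6 and r = 12
Locus: Circle centered at (-6, 0) with radius 12


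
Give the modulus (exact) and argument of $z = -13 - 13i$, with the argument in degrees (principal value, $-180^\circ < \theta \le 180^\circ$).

|z| = sqrt((-13)^2 + (-13)^2) = sqrt(338)
arg(z) = arctan(b/a) = arctan(-13/-13) (quadrant-adjusted) = -135°


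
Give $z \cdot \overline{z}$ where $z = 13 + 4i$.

z * conjugate(z) = |z|^2 = a^2 + b^2
= 13^2 + 4^2 = 185


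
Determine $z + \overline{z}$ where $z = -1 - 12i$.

z + conjugate(z) = (a + bi) + (a - bi) = 2a
= 2 * (-1) = -2


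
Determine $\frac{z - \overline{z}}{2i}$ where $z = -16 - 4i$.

z - conjugate(z) = 2bi
(z - conjugate(z))/(2i) = 2bi/(2i) = b = -4


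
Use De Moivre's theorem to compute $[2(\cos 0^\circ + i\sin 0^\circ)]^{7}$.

By De Moivre: z^n = r^n(cos(nθ) + i sin(nθ))
= 2^7(cos(7*0°) + i sin(7*0°))
= 128(cos 0° + i sin 0°)
= 128


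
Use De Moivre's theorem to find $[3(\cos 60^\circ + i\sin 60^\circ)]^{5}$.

By De Moivre: z^n = r^n(cos(nθ) + i sin(nθ))
= 3^5(cos(5*60°) + i sin(5*60°))
= 243(cos 300° + i sin 300°)
= 243/2 - (243*sqrt(3)/2)i


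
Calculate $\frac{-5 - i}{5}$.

Divisor is real, so divide each part by 5:
= -1 - (1/5)i


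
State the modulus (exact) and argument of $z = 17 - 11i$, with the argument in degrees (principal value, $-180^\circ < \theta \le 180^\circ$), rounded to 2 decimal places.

|z| = sqrt(17^2 + (-11)^2) = sqrt(410)
arg(z) = arctan(b/a) = arctan(-11/17) (quadrant-adjusted) = -32.91°


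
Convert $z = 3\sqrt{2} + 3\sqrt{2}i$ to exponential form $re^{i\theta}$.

r = |z| = sqrt((3*sqrt(2))^2 + (3*sqrt(2))^2) = sqrt(18 + 18) = sqrt(36) = 6
θ = arctan(b/a) = arctan(4.2426/4.2426) (quadrant-adjusted) = 45° = π/4
z = 6e^(i*π/4)


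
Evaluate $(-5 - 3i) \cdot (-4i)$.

(a1*a2 - b1*b2) + (a1*b2 + b1*a2)i
= (0 - 12) + (20 + 0)i
= -12 + 20i


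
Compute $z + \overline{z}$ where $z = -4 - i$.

z + conjugate(z) = (a + bi) + (a - bi) = 2a
= 2 * (-4) = -8


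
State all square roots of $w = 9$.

|w| = 9, arg(w) = 0°
Root modulus = 9^(1/2) = 3
Root arguments: θ_k = (0° + 360°k)/2 for k = 0, 1, ..., 1
Roots: 3, -3


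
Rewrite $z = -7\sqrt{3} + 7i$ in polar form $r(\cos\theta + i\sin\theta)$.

r = |z| = sqrt(a^2 + b^2) = sqrt((-7*sqrt(3))^2 + (7)^2) = sqrt(147 + 49) = sqrt(196) = 14
θ = arctan(b/a) = arctan(7/-12.1244) (quadrant-adjusted) = 150°
z = 14(cos 150° + i sin 150°)


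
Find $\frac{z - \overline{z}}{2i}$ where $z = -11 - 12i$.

z - conjugate(z) = 2bi
(z - conjugate(z))/(2i) = 2bi/(2i) = b = -12


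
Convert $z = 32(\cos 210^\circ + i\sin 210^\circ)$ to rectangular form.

a = r cos θ = 32 * -sqrt(3)/2 = -16*sqrt(3)
b = r sin θ = 32 * -1/2 = -16
z = -16*sqrt(3) - 16i


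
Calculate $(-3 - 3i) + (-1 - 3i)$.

(-3 + (-1)) + (-3 + (-3))i = -4 - 6i


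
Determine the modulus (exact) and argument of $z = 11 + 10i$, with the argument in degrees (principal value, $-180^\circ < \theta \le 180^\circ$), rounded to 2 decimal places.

|z| = sqrt(11^2 + 10^2) = sqrt(221)
arg(z) = arctan(b/a) = arctan(10/11) (quadrant-adjusted) = 42.27°


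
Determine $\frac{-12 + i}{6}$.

Divisor is real, so divide each part by 6:
= -2 + (1/6)i


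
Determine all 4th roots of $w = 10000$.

|w| = 10000, arg(w) = 0°
Root modulus = 10000^(1/4) = 10
Root arguments: θ_k = (0° + 360°k)/4 for k = 0, 1, ..., 3
Roots: 10, 10i, -10, -10i


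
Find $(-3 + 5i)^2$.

(a + bi)^2 = a^2 - b^2 + 2abi
= (-3)^2 - 5^2 + 2*(-3)*5i
= -16 - 30i


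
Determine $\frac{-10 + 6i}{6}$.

Divisor is real, so divide each part by 6:
= -5/3 + i


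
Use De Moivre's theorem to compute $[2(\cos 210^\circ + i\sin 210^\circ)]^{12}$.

By De Moivre: z^n = r^n(cos(nθ) + i sin(nθ))
= 2^12(cos(12*210°) + i sin(12*210°))
= 4096(cos 0° + i sin 0°)
= 4096


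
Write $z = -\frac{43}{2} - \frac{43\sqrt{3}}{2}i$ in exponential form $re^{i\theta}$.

r = |z| = sqrt((-43/2)^2 + (-43*sqrt(3)/2)^2) = sqrt(1849/4 + 5547/4) = sqrt(1849) = 43
θ = arctan(b/a) = arctan(-37.2391/-21.5) (quadrant-adjusted) = 240° = 4π/3
z = 43e^(i*4π/3)


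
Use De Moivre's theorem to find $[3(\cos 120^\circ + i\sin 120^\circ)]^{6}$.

By De Moivre: z^n = r^n(cos(nθ) + i sin(nθ))
= 3^6(cos(6*120°) + i sin(6*120°))
= 729(cos 0° + i sin 0°)
= 729


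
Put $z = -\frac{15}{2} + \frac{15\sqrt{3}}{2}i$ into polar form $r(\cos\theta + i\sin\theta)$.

r = |z| = sqrt(a^2 + b^2) = sqrt((-15/2)^2 + (15*sqrt(3)/2)^2) = sqrt(225/4 + 675/4) = sqrt(225) = 15
θ = arctan(b/a) = arctan(12.9904/-7.5) (quadrant-adjusted) = 120°
z = 15(cos 120° + i sin 120°)


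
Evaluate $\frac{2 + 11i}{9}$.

Divisor is real, so divide each part by 9:
= 2/9 + (11/9)i


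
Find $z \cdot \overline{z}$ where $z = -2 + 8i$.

z * conjugate(z) = |z|^2 = a^2 + b^2
= (-2)^2 + 8^2 = 68


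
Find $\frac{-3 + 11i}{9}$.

Divisor is real, so divide each part by 9:
= -1/3 + (11/9)i


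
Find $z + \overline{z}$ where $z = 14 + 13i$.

z + conjugate(z) = (a + bi) + (a - bi) = 2a
= 2 * 14 = 28


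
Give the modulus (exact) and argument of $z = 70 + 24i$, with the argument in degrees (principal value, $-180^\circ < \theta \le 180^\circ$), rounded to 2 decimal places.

|z| = sqrt(70^2 + 24^2) = 74
arg(z) = arctan(b/a) = arctan(24/70) (quadrant-adjusted) = 18.92°


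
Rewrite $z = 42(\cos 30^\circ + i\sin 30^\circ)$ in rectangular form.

a = r cos θ = 42 * sqrt(3)/2 = 21*sqrt(3)
b = r sin θ = 42 * 1/2 = 21
z = 21*sqrt(3) + 21i


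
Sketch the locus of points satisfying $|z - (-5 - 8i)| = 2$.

|z - z0| = r describes a circle centered at z0 with radius r
Here z0 = -5 - 8i and r = 2
Locus: Circle centered at (-5, -8) with radius 2


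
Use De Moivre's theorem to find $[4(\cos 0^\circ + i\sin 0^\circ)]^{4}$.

By De Moivre: z^n = r^n(cos(nθ) + i sin(nθ))
= 4^4(cos(4*0°) + i sin(4*0°))
= 256(cos 0° + i sin 0°)
= 256


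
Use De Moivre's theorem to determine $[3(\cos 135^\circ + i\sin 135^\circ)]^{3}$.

By De Moivre: z^n = r^n(cos(nθ) + i sin(nθ))
= 3^3(cos(3*135°) + i sin(3*135°))
= 27(cos 45° + i sin 45°)
= 27*sqrt(2)/2 + (27*sqrt(2)/2)i


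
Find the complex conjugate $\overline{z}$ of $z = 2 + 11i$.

If z = a + bi, then conjugate(z) = a - bi
conjugate(2 + 11i) = 2 - 11i


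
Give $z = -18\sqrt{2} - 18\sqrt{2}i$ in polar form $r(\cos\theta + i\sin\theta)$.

r = |z| = sqrt(a^2 + b^2) = sqrt((-18*sqrt(2))^2 + (-18*sqrt(2))^2) = sqrt(648 + 648) = sqrt(1296) = 36
θ = arctan(b/a) = arctan(-25.4558/-25.4558) (quadrant-adjusted) = 225°
z = 36(cos 225° + i sin 225°)


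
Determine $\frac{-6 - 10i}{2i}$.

Multiply numerator and denominator by conjugate (-2i):
= (-6 - 10i)(-2i) / (0^2 + 2^2)
= (-20 + 12i) / 4
= -5 + 3i


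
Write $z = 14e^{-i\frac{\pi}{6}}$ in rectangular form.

a = r cos θ = 14 * sqrt(3)/2 = 7*sqrt(3)
b = r sin θ = 14 * -1/2 = -7
z = 7*sqrt(3) - 7i


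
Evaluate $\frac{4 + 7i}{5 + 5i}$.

Multiply numerator and denominator by conjugate (5 - 5i):
= (4 + 7i)(5 - 5i) / (5^2 + 5^2)
= (55 + 15i) / 50
Divide through by 5: (11 + 3i) / 10
= 11/10 + (3/10)i


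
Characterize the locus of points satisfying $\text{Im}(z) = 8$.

Im(z) = y where z = x + yi; the equation y = 8 is satisfied by all points with that y-coordinate
Locus: Horizontal line y = 8


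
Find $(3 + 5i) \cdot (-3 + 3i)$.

(a1*a2 - b1*b2) + (a1*b2 + b1*a2)i
= (-9 - 15) + (9 + (-15))i
= -24 - 6i


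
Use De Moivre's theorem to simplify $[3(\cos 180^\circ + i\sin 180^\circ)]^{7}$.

By De Moivre: z^n = r^n(cos(nθ) + i sin(nθ))
= 3^7(cos(7*180°) + i sin(7*180°))
= 2187(cos 180° + i sin 180°)
= -2187


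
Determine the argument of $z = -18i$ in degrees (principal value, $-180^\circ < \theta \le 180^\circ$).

a = 0 and b < 0, so z lies on the negative imaginary axis: θ = -90°


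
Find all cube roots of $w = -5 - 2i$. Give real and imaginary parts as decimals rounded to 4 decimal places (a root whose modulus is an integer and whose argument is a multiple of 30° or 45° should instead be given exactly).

|w| = sqrt(29) ≈ 5.385165, arg(w) ≈ 201.801409°
Root modulus = sqrt(29)^(1/3) ≈ 1.752803
Root arguments: θ_k = (arg(w) + 360°k)/3 for k = 0, 1, ..., 2
Compute each root as (root modulus)(cos θ_k + i sin θ_k) using full-precision intermediates, then round to 4 decimal places.
Roots: 0.6773 + 1.6166i, -1.7387 - 0.2217i, 1.0614 - 1.3949i


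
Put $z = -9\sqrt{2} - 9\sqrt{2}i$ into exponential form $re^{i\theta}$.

r = |z| = sqrt((-9*sqrt(2))^2 + (-9*sqrt(2))^2) = sqrt(162 + 162) = sqrt(324) = 18
θ = arctan(b/a) = arctan(-12.7279/-12.7279) (quadrant-adjusted) = -135° = -3π/4
z = 18e^(-i*3π/4)


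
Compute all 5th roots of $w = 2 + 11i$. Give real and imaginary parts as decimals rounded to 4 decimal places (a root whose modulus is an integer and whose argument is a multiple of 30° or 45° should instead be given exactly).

|w| = sqrt(125) ≈ 11.180340, arg(w) ≈ 79.695154°
Root modulus = sqrt(125)^(1/5) ≈ 1.620657
Root arguments: θ_k = (arg(w) + 360°k)/5 for k = 0, 1, ..., 4
Compute each root as (root modulus)(cos θ_k + i sin θ_k) using full-precision intermediates, then round to 4 decimal places.
Roots: 1.5583 + 0.4451i, 0.0583 + 1.6196i, -1.5223 + 0.5559i, -0.9991 - 1.2760i, 0.9048 - 1.3445i


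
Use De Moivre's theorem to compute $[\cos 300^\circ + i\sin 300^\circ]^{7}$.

By De Moivre: z^n = r^n(cos(nθ) + i sin(nθ))
= 1^7(cos(7*300°) + i sin(7*300°))
= 1(cos 300° + i sin 300°)
= 1/2 - (sqrt(3)/2)i


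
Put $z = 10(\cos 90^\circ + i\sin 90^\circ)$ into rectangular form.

a = r cos θ = 10 * 0 = 0
b = r sin θ = 10 * 1 = 10
z = 10i


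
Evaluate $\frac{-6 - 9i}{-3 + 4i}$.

Multiply numerator and denominator by conjugate (-3 - 4i):
= (-6 - 9i)(-3 - 4i) / ((-3)^2 + 4^2)
= (-18 + 51i) / 25
= -18/25 + (51/25)i


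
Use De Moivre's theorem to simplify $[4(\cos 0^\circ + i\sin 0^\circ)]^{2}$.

By De Moivre: z^n = r^n(cos(nθ) + i sin(nθ))
= 4^2(cos(2*0°) + i sin(2*0°))
= 16(cos 0° + i sin 0°)
= 16


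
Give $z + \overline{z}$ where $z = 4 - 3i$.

z + conjugate(z) = (a + bi) + (a - bi) = 2a
= 2 * 4 = 8


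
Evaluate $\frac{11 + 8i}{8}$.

Divisor is real, so divide each part by 8:
= 11/8 + i


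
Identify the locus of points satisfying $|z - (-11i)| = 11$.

|z - z0| = r describes a circle centered at z0 with radius r
Here z0 = -11i and r = 11
Locus: Circle centered at (0, -11) with radius 11


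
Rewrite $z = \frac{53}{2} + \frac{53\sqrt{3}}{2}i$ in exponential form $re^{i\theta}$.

r = |z| = sqrt((53/2)^2 + (53*sqrt(3)/2)^2) = sqrt(2809/4 + 8427/4) = sqrt(2809) = 53
θ = arctan(b/a) = arctan(45.8993/26.5) (quadrant-adjusted) = 60° = π/3
z = 53e^(i*π/3)


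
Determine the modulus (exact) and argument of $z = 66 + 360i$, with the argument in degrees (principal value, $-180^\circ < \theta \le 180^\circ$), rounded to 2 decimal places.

|z| = sqrt(66^2 + 360^2) = 366
arg(z) = arctan(b/a) = arctan(360/66) (quadrant-adjusted) = 79.61°


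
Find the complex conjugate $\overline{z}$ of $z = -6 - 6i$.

If z = a + bi, then conjugate(z) = a - bi
conjugate(-6 - 6i) = -6 + 6i


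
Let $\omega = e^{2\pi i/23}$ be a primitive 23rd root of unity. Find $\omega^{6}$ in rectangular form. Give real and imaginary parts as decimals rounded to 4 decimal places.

ω^6 = e^(2πi·6/23) = e^(i·12π/23)
= cos(12π/23) + i sin(12π/23)
= -0.0682 + 0.9977i


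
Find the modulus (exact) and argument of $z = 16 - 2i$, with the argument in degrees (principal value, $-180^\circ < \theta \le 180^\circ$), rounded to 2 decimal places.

|z| = sqrt(16^2 + (-2)^2) = sqrt(260)
arg(z) = arctan(b/a) = arctan(-2/16) (quadrant-adjusted) = -7.13°


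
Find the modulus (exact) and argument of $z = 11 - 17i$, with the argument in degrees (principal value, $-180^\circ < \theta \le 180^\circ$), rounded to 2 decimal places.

|z| = sqrt(11^2 + (-17)^2) = sqrt(410)
arg(z) = arctan(b/a) = arctan(-17/11) (quadrant-adjusted) = -57.09°


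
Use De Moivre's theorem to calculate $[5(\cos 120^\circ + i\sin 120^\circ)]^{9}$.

By De Moivre: z^n = r^n(cos(nθ) + i sin(nθ))
= 5^9(cos(9*120°) + i sin(9*120°))
= 1953125(cos 0° + i sin 0°)
= 1953125


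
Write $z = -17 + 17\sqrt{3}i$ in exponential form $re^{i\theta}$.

r = |z| = sqrt((-17)^2 + (17*sqrt(3))^2) = sqrt(289 + 867) = sqrt(1156) = 34
θ = arctan(b/a) = arctan(29.4449/-17) (quadrant-adjusted) = 120° = 2π/3
z = 34e^(i*2π/3)


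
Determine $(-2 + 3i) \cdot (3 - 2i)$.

(a1*a2 - b1*b2) + (a1*b2 + b1*a2)i
= (-6 - (-6)) + (4 + 9)i
= 13i


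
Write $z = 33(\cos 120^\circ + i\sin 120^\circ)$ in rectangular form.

a = r cos θ = 33 * -1/2 = -33/2
b = r sin θ = 33 * sqrt(3)/2 = 33*sqrt(3)/2
z = -33/2 + (33*sqrt(3)/2)i


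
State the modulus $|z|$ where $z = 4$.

|z| = sqrt(a^2 + b^2) = sqrt(4^2 + 0^2) = sqrt(16) = 4


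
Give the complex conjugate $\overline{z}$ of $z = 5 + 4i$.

If z = a + bi, then conjugate(z) = a - bi
conjugate(5 + 4i) = 5 - 4i


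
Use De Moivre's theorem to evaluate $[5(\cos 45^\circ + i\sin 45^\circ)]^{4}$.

By De Moivre: z^n = r^n(cos(nθ) + i sin(nθ))
= 5^4(cos(4*45°) + i sin(4*45°))
= 625(cos 180° + i sin 180°)
= -625


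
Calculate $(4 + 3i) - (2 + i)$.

(4 - 2) + (3 - 1)i = 2 + 2i


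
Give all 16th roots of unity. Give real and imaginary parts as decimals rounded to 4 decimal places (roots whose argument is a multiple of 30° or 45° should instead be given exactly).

ω_k = e^(2πik/16) = cos(2πk/16) + i sin(2πk/16) for k = 0, 1, ..., 15
Roots: 1, 0.9239 + 0.3827i, sqrt(2)/2 + (sqrt(2)/2)i, 0.3827 + 0.9239i, i, -0.3827 + 0.9239i, -sqrt(2)/2 + (sqrt(2)/2)i, -0.9239 + 0.3827i, -1, -0.9239 - 0.3827i, -sqrt(2)/2 - (sqrt(2)/2)i, -0.3827 - 0.9239i, -i, 0.3827 - 0.9239i, sqrt(2)/2 - (sqrt(2)/2)i, 0.9239 - 0.3827i


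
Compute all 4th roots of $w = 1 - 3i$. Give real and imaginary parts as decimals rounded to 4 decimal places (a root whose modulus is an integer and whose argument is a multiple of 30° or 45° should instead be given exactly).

|w| = sqrt(10) ≈ 3.162278, arg(w) ≈ 288.434949°
Root modulus = sqrt(10)^(1/4) ≈ 1.333521
Root arguments: θ_k = (arg(w) + 360°k)/4 for k = 0, 1, ..., 3
Compute each root as (root modulus)(cos θ_k + i sin θ_k) using full-precision intermediates, then round to 4 decimal places.
Roots: 0.4097 + 1.2690i, -1.2690 + 0.4097i, -0.4097 - 1.2690i, 1.2690 - 0.4097i


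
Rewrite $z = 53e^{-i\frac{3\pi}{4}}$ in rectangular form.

a = r cos θ = 53 * -sqrt(2)/2 = -53*sqrt(2)/2
b = r sin θ = 53 * -sqrt(2)/2 = -53*sqrt(2)/2
z = -53*sqrt(2)/2 - (53*sqrt(2)/2)i


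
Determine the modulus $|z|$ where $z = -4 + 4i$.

|z| = sqrt(a^2 + b^2) = sqrt((-4)^2 + 4^2) = sqrt(32) = sqrt(32)


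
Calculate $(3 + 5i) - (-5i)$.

(3 - 0) + (5 - (-5))i = 3 + 10i


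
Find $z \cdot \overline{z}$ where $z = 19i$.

z * conjugate(z) = |z|^2 = a^2 + b^2
= 0^2 + 19^2 = 361


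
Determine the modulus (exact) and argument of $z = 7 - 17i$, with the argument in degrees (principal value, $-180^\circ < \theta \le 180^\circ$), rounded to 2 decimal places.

|z| = sqrt(7^2 + (-17)^2) = sqrt(338)
arg(z) = arctan(b/a) = arctan(-17/7) (quadrant-adjusted) = -67.62°


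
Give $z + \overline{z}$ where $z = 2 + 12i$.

z + conjugate(z) = (a + bi) + (a - bi) = 2a
= 2 * 2 = 4


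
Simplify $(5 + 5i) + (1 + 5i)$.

(5 + 1) + (5 + 5)i = 6 + 10i


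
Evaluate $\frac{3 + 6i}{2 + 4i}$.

Multiply numerator and denominator by conjugate (2 - 4i):
= (3 + 6i)(2 - 4i) / (2^2 + 4^2)
= (30) / 20
Divide through by 10: (3) / 2
= 3/2


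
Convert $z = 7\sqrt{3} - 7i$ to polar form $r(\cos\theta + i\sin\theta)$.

r = |z| = sqrt(a^2 + b^2) = sqrt((7*sqrt(3))^2 + (-7)^2) = sqrt(147 + 49) = sqrt(196) = 14
θ = arctan(b/a) = arctan(-7/12.1244) (quadrant-adjusted) = 330°
z = 14(cos 330° + i sin 330°)


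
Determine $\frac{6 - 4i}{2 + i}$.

Multiply numerator and denominator by conjugate (2 - i):
= (6 - 4i)(2 - i) / (2^2 + 1^2)
= (8 - 14i) / 5
= 8/5 - (14/5)i


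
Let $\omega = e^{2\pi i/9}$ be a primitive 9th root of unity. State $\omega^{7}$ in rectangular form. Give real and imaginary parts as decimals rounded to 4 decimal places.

ω^7 = e^(2πi·7/9) = e^(i·14π/9)
= cos(14π/9) + i sin(14π/9)
= 0.1736 - 0.9848i


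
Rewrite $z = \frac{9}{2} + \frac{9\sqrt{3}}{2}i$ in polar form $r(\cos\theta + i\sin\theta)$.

r = |z| = sqrt(a^2 + b^2) = sqrt((9/2)^2 + (9*sqrt(3)/2)^2) = sqrt(81/4 + 243/4) = sqrt(81) = 9
θ = arctan(b/a) = arctan(7.7942/4.5) (quadrant-adjusted) = 60°
z = 9(cos 60° + i sin 60°)


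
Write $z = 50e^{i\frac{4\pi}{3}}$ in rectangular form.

a = r cos θ = 50 * -1/2 = -25
b = r sin θ = 50 * -sqrt(3)/2 = -25*sqrt(3)
z = -25 - 25*sqrt(3)i


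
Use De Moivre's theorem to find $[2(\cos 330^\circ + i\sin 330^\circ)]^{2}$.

By De Moivre: z^n = r^n(cos(nθ) + i sin(nθ))
= 2^2(cos(2*330°) + i sin(2*330°))
= 4(cos 300° + i sin 300°)
= 2 - 2*sqrt(3)i


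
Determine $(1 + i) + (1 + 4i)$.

(1 + 1) + (1 + 4)i = 2 + 5i


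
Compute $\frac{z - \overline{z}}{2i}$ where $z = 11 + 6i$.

z - conjugate(z) = 2bi
(z - conjugate(z))/(2i) = 2bi/(2i) = b = 6


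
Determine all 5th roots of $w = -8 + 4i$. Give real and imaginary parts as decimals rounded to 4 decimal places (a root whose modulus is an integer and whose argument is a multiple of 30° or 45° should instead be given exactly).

|w| = sqrt(80) ≈ 8.944272, arg(w) ≈ 153.434949°
Root modulus = sqrt(80)^(1/5) ≈ 1.549919
Root arguments: θ_k = (arg(w) + 360°k)/5 for k = 0, 1, ..., 4
Compute each root as (root modulus)(cos θ_k + i sin θ_k) using full-precision intermediates, then round to 4 decimal places.
Roots: 1.3329 + 0.7910i, -0.3404 + 1.5121i, -1.5433 + 0.1435i, -0.6134 - 1.4234i, 1.1642 - 1.0232i


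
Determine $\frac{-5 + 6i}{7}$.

Divisor is real, so divide each part by 7:
= -5/7 + (6/7)i


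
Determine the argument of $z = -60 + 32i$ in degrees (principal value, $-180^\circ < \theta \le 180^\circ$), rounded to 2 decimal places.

θ = arctan(b/a) = arctan(32/-60) (quadrant-adjusted) = 151.93°


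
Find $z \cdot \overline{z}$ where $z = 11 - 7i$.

z * conjugate(z) = |z|^2 = a^2 + b^2
= 11^2 + (-7)^2 = 170


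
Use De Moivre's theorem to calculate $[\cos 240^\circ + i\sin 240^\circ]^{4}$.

By De Moivre: z^n = r^n(cos(nθ) + i sin(nθ))
= 1^4(cos(4*240°) + i sin(4*240°))
= 1(cos 240° + i sin 240°)
= -1/2 - (sqrt(3)/2)i


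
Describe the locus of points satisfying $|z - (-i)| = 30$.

|z - z0| = r describes a circle centered at z0 with radius r
Here z0 = -i and r = 30
Locus: Circle centered at (0, -1) with radius 30


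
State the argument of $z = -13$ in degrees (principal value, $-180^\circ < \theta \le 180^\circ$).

b = 0 and a < 0, so z lies on the negative real axis: θ = 180°


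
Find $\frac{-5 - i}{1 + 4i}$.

Multiply numerator and denominator by conjugate (1 - 4i):
= (-5 - i)(1 - 4i) / (1^2 + 4^2)
= (-9 + 19i) / 17
= -9/17 + (19/17)i


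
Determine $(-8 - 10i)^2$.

(a + bi)^2 = a^2 - b^2 + 2abi
= (-8)^2 - (-10)^2 + 2*(-8)*(-10)i
= -36 + 160i


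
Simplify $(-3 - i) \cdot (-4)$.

(a1*a2 - b1*b2) + (a1*b2 + b1*a2)i
= (12 - 0) + (0 + 4)i
= 12 + 4i


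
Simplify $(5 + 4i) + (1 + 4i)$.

(5 + 1) + (4 + 4)i = 6 + 8i


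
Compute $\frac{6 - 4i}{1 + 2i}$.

Multiply numerator and denominator by conjugate (1 - 2i):
= (6 - 4i)(1 - 2i) / (1^2 + 2^2)
= (-2 - 16i) / 5
= -2/5 - (16/5)i


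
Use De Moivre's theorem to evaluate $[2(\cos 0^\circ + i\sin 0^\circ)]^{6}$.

By De Moivre: z^n = r^n(cos(nθ) + i sin(nθ))
= 2^6(cos(6*0°) + i sin(6*0°))
= 64(cos 0° + i sin 0°)
= 64


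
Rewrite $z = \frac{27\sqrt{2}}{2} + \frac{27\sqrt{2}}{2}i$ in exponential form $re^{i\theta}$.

r = |z| = sqrt((27*sqrt(2)/2)^2 + (27*sqrt(2)/2)^2) = sqrt(729/2 + 729/2) = sqrt(729) = 27
θ = arctan(b/a) = arctan(19.0919/19.0919) (quadrant-adjusted) = 45° = π/4
z = 27e^(i*π/4)


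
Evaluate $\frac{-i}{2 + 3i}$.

Multiply numerator and denominator by conjugate (2 - 3i):
= (-i)(2 - 3i) / (2^2 + 3^2)
= (-3 - 2i) / 13
= -3/13 - (2/13)i


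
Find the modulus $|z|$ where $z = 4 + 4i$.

|z| = sqrt(a^2 + b^2) = sqrt(4^2 + 4^2) = sqrt(32) = sqrt(32)


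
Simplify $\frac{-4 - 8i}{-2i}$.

Multiply numerator and denominator by conjugate (2i):
= (-4 - 8i)(2i) / (0^2 + (-2)^2)
= (16 - 8i) / 4
= 4 - 2i


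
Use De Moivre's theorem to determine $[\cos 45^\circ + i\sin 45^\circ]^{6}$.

By De Moivre: z^n = r^n(cos(nθ) + i sin(nθ))
= 1^6(cos(6*45°) + i sin(6*45°))
= 1(cos 270° + i sin 270°)
= -i


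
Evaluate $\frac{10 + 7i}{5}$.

Divisor is real, so divide each part by 5:
= 2 + (7/5)i


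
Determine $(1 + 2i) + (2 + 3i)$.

(1 + 2) + (2 + 3)i = 3 + 5i


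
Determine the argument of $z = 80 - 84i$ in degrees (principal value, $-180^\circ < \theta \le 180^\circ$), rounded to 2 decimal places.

θ = arctan(b/a) = arctan(-84/80) (quadrant-adjusted) = -46.40°


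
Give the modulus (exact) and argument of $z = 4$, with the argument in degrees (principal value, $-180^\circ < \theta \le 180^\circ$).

|z| = sqrt(4^2 + 0^2) = 4
b = 0 and a > 0, so z lies on the positive real axis: arg(z) = 0°


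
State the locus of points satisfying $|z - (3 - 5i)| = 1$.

|z - z0| = r describes a circle centered at z0 with radius r
Here z0 = 3 - 5i and r = 1
Locus: Circle centered at (3, -5) with radius 1


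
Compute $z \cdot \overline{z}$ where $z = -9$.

z * conjugate(z) = |z|^2 = a^2 + b^2
= (-9)^2 + 0^2 = 81


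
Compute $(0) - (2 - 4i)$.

(0 - 2) + (0 - (-4))i = -2 + 4i


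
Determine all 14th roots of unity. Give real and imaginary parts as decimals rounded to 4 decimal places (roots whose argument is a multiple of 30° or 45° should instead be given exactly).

ω_k = e^(2πik/14) = cos(2πk/14) + i sin(2πk/14) for k = 0, 1, ..., 13
Roots: 1, 0.9010 + 0.4339i, 0.6235 + 0.7818i, 0.2225 + 0.9749i, -0.2225 + 0.9749i, -0.6235 + 0.7818i, -0.9010 + 0.4339i, -1, -0.9010 - 0.4339i, -0.6235 - 0.7818i, -0.2225 - 0.9749i, 0.2225 - 0.9749i, 0.6235 - 0.7818i, 0.9010 - 0.4339i


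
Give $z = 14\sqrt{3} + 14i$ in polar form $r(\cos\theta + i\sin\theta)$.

r = |z| = sqrt(a^2 + b^2) = sqrt((14*sqrt(3))^2 + (14)^2) = sqrt(588 + 196) = sqrt(784) = 28
θ = arctan(b/a) = arctan(14/24.2487) (quadrant-adjusted) = 30°
z = 28(cos 30° + i sin 30°)


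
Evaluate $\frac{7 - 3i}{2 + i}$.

Multiply numerator and denominator by conjugate (2 - i):
= (7 - 3i)(2 - i) / (2^2 + 1^2)
= (11 - 13i) / 5
= 11/5 - (13/5)i


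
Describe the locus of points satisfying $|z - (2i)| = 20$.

|z - z0| = r describes a circle centered at z0 with radius r
Here z0 = 2i and r = 20
Locus: Circle centered at (0, 2) with radius 20


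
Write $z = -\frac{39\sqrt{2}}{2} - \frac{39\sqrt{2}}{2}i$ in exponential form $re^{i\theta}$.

r = |z| = sqrt((-39*sqrt(2)/2)^2 + (-39*sqrt(2)/2)^2) = sqrt(1521/2 + 1521/2) = sqrt(1521) = 39
θ = arctan(b/a) = arctan(-27.5772/-27.5772) (quadrant-adjusted) = 225° = 5π/4
z = 39e^(i*5π/4)


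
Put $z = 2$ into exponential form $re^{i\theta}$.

r = |z| = sqrt((2)^2 + (0)^2) = sqrt(4 + 0) = sqrt(4) = 2
b = 0 and a > 0, so z lies on the positive real axis: θ = 0
z = 2e^(i*0) = 2


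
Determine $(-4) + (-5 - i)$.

(-4 + (-5)) + (0 + (-1))i = -9 - i


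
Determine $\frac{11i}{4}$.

Divisor is real, so divide each part by 4:
= 0 + (11/4)i


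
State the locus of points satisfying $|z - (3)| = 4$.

|z - z0| = r describes a circle centered at z0 with radius r
Here z0 = 3 and r = 4
Locus: Circle centered at (3, 0) with radius 4


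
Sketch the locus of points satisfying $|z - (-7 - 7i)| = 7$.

|z - z0| = r describes a circle centered at z0 with radius r
Here z0 = -7 - 7i and r = 7
Locus: Circle centered at (-7, -7) with radius 7


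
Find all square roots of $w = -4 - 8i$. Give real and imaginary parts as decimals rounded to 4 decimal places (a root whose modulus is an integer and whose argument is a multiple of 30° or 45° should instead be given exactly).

|w| = sqrt(80) ≈ 8.944272, arg(w) ≈ 243.434949°
Root modulus = sqrt(80)^(1/2) ≈ 2.990698
Root arguments: θ_k = (arg(w) + 360°k)/2 for k = 0, 1, ..., 1
Compute each root as (root modulus)(cos θ_k + i sin θ_k) using full-precision intermediates, then round to 4 decimal places.
Roots: -1.5723 + 2.5440i, 1.5723 - 2.5440i


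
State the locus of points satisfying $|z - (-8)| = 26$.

|z - z0| = r describes a circle centered at z0 with radius r
Here z0 = -8 and r = 26
Locus: Circle centered at (-8, 0) with radius 26


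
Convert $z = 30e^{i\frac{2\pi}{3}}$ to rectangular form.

a = r cos θ = 30 * -1/2 = -15
b = r sin θ = 30 * sqrt(3)/2 = 15*sqrt(3)
z = -15 + 15*sqrt(3)i


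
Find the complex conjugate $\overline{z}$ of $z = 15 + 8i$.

If z = a + bi, then conjugate(z) = a - bi
conjugate(15 + 8i) = 15 - 8i


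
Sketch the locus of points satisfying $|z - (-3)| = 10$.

|z - z0| = r describes a circle centered at z0 with radius r
Here z0 = -3 and r = 10
Locus: Circle centered at (-3, 0) with radius 10


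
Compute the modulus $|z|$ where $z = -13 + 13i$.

|z| = sqrt(a^2 + b^2) = sqrt((-13)^2 + 13^2) = sqrt(338) = sqrt(338)


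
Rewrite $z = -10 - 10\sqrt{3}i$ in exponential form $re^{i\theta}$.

r = |z| = sqrt((-10)^2 + (-10*sqrt(3))^2) = sqrt(100 + 300) = sqrt(400) = 20
θ = arctan(b/a) = arctan(-17.3205/-10) (quadrant-adjusted) = -120° = -2π/3
z = 20e^(-i*2π/3)


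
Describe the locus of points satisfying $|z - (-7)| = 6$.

|z - z0| = r describes a circle centered at z0 with radius r
Here z0 = -7 and r = 6
Locus: Circle centered at (-7, 0) with radius 6


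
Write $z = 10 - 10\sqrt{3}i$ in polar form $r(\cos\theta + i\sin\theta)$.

r = |z| = sqrt(a^2 + b^2) = sqrt((10)^2 + (-10*sqrt(3))^2) = sqrt(100 + 300) = sqrt(400) = 20
θ = arctan(b/a) = arctan(-17.3205/10) (quadrant-adjusted) = 300°
z = 20(cos 300° + i sin 300°)


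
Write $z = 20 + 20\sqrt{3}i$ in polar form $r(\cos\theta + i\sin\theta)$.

r = |z| = sqrt(a^2 + b^2) = sqrt((20)^2 + (20*sqrt(3))^2) = sqrt(400 + 1200) = sqrt(1600) = 40
θ = arctan(b/a) = arctan(34.641/20) (quadrant-adjusted) = 60°
z = 40(cos 60° + i sin 60°)


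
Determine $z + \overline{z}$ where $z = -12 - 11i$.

z + conjugate(z) = (a + bi) + (a - bi) = 2a
= 2 * (-12) = -24


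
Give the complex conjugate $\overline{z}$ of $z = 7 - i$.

If z = a + bi, then conjugate(z) = a - bi
conjugate(7 - i) = 7 + i


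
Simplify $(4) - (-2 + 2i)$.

(4 - (-2)) + (0 - 2)i = 6 - 2i


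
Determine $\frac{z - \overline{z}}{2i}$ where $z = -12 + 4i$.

z - conjugate(z) = 2bi
(z - conjugate(z))/(2i) = 2bi/(2i) = b = 4


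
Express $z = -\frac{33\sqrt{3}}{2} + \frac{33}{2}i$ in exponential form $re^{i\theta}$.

r = |z| = sqrt((-33*sqrt(3)/2)^2 + (33/2)^2) = sqrt(3267/4 + 1089/4) = sqrt(1089) = 33
θ = arctan(b/a) = arctan(16.5/-28.5788) (quadrant-adjusted) = 150° = 5π/6
z = 33e^(i*5π/6)


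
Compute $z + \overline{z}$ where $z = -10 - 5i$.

z + conjugate(z) = (a + bi) + (a - bi) = 2a
= 2 * (-10) = -20


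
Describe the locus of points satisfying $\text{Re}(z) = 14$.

Re(z) = x where z = x + yi; the equation x = 14 is satisfied by all points with that x-coordinate
Locus: Vertical line x = 14


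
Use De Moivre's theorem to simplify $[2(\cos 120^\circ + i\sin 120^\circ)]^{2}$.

By De Moivre: z^n = r^n(cos(nθ) + i sin(nθ))
= 2^2(cos(2*120°) + i sin(2*120°))
= 4(cos 240° + i sin 240°)
= -2 - 2*sqrt(3)i


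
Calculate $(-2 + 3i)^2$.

(a + bi)^2 = a^2 - b^2 + 2abi
= (-2)^2 - 3^2 + 2*(-2)*3i
= -5 - 12i


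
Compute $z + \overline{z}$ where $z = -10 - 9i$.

z + conjugate(z) = (a + bi) + (a - bi) = 2a
= 2 * (-10) = -20


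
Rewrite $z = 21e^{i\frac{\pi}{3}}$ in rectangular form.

a = r cos θ = 21 * 1/2 = 21/2
b = r sin θ = 21 * sqrt(3)/2 = 21*sqrt(3)/2
z = 21/2 + (21*sqrt(3)/2)i


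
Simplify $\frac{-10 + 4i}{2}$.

Divisor is real, so divide each part by 2:
= -5 + 2i


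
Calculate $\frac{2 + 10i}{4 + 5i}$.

Multiply numerator and denominator by conjugate (4 - 5i):
= (2 + 10i)(4 - 5i) / (4^2 + 5^2)
= (58 + 30i) / 41
= 58/41 + (30/41)i


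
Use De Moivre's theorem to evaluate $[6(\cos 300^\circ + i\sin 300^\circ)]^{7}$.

By De Moivre: z^n = r^n(cos(nθ) + i sin(nθ))
= 6^7(cos(7*300°) + i sin(7*300°))
= 279936(cos 300° + i sin 300°)
= 139968 - 139968*sqrt(3)i


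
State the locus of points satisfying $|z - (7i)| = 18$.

|z - z0| = r describes a circle centered at z0 with radius r
Here z0 = 7i and r = 18
Locus: Circle centered at (0, 7) with radius 18


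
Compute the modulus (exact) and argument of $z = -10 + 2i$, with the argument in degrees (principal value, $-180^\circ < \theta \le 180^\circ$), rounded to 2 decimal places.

|z| = sqrt((-10)^2 + 2^2) = sqrt(104)
arg(z) = arctan(b/a) = arctan(2/-10) (quadrant-adjusted) = 168.69°


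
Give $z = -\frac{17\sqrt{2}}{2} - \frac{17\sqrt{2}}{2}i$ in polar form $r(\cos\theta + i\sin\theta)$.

r = |z| = sqrt(a^2 + b^2) = sqrt((-17*sqrt(2)/2)^2 + (-17*sqrt(2)/2)^2) = sqrt(289/2 + 289/2) = sqrt(289) = 17
θ = arctan(b/a) = arctan(-12.0208/-12.0208) (quadrant-adjusted) = 225°
z = 17(cos 225° + i sin 225°)


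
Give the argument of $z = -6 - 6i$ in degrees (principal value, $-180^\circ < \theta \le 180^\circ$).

θ = arctan(b/a) = arctan(-6/-6) (quadrant-adjusted) = -135°


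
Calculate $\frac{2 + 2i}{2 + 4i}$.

Multiply numerator and denominator by conjugate (2 - 4i):
= (2 + 2i)(2 - 4i) / (2^2 + 4^2)
= (12 - 4i) / 20
Divide through by 4: (3 - i) / 5
= 3/5 - (1/5)i


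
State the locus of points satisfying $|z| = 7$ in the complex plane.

|z| = 7 means sqrt(x^2 + y^2) = 7
This is a circle of radius 7 centered at the origin


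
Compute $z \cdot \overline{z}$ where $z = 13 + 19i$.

z * conjugate(z) = |z|^2 = a^2 + b^2
= 13^2 + 19^2 = 530


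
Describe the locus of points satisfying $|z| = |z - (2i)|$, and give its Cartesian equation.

|z - z1| = |z - z2| means z is equidistant from z1 and z2,
i.e. the perpendicular bisector of the segment from (0, 0) to (0, 2) (midpoint (0, 1)).
With z = x + yi, square both sides:
(x - 0)^2 + (y - 0)^2 = (x - 0)^2 + (y - 2)^2
The x^2 and y^2 terms cancel: 0x + 4y = 4 - 0 = 4
Simplify: y = 1
Locus: Perpendicular bisector of the segment from (0, 0) to (0, 2): the line y = 1


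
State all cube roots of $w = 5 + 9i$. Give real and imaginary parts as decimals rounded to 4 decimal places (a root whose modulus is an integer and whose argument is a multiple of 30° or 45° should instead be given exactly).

|w| = sqrt(106) ≈ 10.295630, arg(w) ≈ 60.945396°
Root modulus = sqrt(106)^(1/3) ≈ 2.175459
Root arguments: θ_k = (arg(w) + 360°k)/3 for k = 0, 1, ..., 2
Compute each root as (root modulus)(cos θ_k + i sin θ_k) using full-precision intermediates, then round to 4 decimal places.
Roots: 2.0401 + 0.7553i, -1.6742 + 1.3892i, -0.3660 - 2.1445i
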